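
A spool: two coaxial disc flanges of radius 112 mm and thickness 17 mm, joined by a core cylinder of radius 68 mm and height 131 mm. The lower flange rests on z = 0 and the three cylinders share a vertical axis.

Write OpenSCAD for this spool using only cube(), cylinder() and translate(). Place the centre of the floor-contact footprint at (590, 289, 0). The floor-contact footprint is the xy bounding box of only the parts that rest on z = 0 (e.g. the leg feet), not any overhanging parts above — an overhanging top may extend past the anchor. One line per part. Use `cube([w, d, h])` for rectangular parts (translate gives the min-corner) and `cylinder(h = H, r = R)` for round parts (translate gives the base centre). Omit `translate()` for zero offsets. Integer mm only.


translate([590, 289, 0]) cylinder(h = 17, r = 112);
translate([590, 289, 17]) cylinder(h = 131, r = 68);
translate([590, 289, 148]) cylinder(h = 17, r = 112);


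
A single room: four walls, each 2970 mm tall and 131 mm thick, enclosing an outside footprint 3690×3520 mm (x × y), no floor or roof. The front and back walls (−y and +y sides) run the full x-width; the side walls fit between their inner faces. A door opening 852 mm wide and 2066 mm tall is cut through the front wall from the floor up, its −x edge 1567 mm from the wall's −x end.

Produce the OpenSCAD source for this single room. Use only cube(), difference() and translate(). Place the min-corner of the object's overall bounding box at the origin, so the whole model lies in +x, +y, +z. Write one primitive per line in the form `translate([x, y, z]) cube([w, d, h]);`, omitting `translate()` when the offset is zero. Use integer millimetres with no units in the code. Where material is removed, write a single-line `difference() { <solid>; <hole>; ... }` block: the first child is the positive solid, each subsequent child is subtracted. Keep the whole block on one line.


difference() { cube([3690, 131, 2970]); translate([1567, 0, 0]) cube([852, 131, 2066]); }
translate([0, 3389, 0]) cube([3690, 131, 2970]);
translate([0, 131, 0]) cube([131, 3258, 2970]);
translate([3559, 131, 0]) cube([131, 3258, 2970]);


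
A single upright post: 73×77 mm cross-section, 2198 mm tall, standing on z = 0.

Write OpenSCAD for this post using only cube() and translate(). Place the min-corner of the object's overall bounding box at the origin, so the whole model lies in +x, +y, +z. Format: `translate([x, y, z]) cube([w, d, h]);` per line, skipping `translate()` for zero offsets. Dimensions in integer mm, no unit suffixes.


cube([73, 77, 2198]);


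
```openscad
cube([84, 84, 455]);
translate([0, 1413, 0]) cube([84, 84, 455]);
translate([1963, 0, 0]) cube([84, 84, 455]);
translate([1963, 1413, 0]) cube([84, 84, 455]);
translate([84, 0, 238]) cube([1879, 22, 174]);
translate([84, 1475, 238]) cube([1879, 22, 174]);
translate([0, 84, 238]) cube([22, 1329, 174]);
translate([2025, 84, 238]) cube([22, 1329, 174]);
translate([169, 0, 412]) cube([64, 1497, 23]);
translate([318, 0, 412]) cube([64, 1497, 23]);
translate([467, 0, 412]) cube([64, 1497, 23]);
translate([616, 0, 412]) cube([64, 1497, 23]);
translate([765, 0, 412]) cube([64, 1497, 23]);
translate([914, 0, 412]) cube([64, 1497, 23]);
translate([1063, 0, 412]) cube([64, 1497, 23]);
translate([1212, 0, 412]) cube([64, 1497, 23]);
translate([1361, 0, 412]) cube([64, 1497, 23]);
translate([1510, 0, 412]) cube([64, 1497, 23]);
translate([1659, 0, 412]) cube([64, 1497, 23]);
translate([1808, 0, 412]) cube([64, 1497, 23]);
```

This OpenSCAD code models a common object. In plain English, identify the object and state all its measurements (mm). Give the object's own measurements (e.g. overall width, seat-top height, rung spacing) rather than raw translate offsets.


A bed frame 2047 mm long (x) by 1497 mm wide (y). Four 84×84 mm corner posts, 455 mm tall, at the corners of the footprint. Four rails of 22 mm thickness and 174 mm height run between adjacent posts with their undersides at z = 238 mm, their outer faces flush with the outside of the frame (the two x-running rails run between the posts' inner faces; the two y-running rails run between the posts' inner faces). 12 slats, each 64 mm wide (x) and 23 mm thick, lie across the top of the two x-running rails, running the full 1497 mm width of the frame in y; along x they sit between the end posts with a 85 mm gap after the −x posts and between neighbouring slats, leaving 91 mm before the +x posts.


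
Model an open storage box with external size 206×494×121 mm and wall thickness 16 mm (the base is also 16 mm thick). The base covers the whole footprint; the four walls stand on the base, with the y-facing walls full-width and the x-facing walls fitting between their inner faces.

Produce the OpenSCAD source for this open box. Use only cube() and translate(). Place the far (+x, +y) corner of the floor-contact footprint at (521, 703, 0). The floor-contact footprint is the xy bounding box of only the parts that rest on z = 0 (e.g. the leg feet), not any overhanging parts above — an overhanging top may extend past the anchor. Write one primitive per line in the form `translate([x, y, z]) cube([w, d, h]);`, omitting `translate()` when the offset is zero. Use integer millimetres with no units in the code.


translate([315, 209, 0]) cube([206, 494, 16]);
translate([315, 209, 16]) cube([206, 16, 105]);
translate([315, 687, 16]) cube([206, 16, 105]);
translate([315, 225, 16]) cube([16, 462, 105]);
translate([505, 225, 16]) cube([16, 462, 105]);


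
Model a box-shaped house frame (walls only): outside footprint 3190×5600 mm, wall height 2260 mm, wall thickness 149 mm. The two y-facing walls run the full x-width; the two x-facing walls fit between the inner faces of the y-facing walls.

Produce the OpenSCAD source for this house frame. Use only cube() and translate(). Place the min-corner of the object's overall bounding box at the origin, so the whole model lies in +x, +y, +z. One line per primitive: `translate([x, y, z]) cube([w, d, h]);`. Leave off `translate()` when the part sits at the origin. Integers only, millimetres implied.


cube([3190, 149, 2260]);
translate([0, 5451, 0]) cube([3190, 149, 2260]);
translate([0, 149, 0]) cube([149, 5302, 2260]);
translate([3041, 149, 0]) cube([149, 5302, 2260]);


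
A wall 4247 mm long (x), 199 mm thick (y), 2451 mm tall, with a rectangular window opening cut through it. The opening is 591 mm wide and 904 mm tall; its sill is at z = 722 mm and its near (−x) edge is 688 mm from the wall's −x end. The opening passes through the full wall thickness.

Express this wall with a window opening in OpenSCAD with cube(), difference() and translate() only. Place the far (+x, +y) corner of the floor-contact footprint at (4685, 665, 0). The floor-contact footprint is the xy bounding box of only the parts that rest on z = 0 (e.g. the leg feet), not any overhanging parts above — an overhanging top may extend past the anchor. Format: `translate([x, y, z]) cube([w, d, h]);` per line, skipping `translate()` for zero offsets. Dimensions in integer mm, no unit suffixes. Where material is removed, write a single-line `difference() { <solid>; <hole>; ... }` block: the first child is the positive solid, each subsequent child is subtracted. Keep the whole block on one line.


difference() { translate([438, 466, 0]) cube([4247, 199, 2451]); translate([1126, 466, 722]) cube([591, 199, 904]); }


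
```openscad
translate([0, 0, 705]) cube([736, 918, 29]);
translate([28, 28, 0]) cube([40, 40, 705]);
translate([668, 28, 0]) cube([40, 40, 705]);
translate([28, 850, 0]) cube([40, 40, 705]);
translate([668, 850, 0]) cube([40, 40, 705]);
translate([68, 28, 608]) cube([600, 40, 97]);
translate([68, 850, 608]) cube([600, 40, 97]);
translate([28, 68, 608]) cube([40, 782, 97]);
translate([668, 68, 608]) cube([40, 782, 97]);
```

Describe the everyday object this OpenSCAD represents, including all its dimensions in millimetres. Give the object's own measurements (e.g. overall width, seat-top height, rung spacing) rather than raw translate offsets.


A table: top 736 mm (x) × 918 mm (y), 29 mm thick, upper face at z = 734 mm, on four 40×40 mm square legs, each inset 28 mm from the nearest pair of top edges from z = 0 to the bottom of the top. Four apron rails, 40 mm thick and 97 mm tall, run between adjacent legs with their top edges flush with the underside of the top and their outer faces flush with the legs' outer faces.


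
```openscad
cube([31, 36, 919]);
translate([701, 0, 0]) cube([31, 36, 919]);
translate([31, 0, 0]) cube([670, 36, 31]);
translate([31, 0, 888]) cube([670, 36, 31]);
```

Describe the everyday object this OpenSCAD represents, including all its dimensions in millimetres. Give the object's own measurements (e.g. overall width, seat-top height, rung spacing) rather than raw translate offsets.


A rectangular picture frame lying in the x–z plane (depth along y). The opening is 670 mm wide (x) by 857 mm tall (z), surrounded by a border 31 mm wide on all four sides. The frame is 36 mm deep and is made of two full-height vertical stiles with two horizontal rails fitted between them.


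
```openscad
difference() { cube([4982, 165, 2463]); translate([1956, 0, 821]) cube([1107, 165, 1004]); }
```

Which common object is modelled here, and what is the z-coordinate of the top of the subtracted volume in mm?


A wall with a window opening. The window head height is 1825 mm.

A wall with a rectangular opening subtracted — a window. Sill at z = 821, opening 1004 mm tall, so the head is at 821 + 1004 = 1825 mm.


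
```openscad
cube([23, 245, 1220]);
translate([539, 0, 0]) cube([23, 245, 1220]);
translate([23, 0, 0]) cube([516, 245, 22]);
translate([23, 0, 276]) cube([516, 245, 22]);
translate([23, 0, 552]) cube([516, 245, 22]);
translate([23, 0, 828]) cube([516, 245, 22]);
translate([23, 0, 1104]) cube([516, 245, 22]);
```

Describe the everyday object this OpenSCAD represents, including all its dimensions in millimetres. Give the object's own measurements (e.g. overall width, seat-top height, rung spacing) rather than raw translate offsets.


An open bookshelf. Two side panels, each 23 mm thick, 245 mm deep and 1220 mm tall, stand 562 mm apart (outside-to-outside). Between them sit 5 shelves, each 22 mm thick and 245 mm deep, spanning the full gap between the sides. The bottom shelf rests on the floor (its underside at z = 0) and the clear gap between one shelf's top and the next shelf's underside is 254 mm.


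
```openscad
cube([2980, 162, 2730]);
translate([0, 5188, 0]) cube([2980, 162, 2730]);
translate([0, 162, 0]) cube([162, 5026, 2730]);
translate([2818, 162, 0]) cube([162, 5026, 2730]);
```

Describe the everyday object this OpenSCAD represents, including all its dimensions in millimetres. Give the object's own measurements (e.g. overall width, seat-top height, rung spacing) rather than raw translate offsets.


The wall frame of a small rectangular building: four walls, each 2730 mm tall and 162 mm thick, enclosing a footprint 2980 mm (x) by 5350 mm (y) outside-to-outside, with no floor or roof. The front and back walls (the −y and +y sides) span the full width; the two side walls fit between them.


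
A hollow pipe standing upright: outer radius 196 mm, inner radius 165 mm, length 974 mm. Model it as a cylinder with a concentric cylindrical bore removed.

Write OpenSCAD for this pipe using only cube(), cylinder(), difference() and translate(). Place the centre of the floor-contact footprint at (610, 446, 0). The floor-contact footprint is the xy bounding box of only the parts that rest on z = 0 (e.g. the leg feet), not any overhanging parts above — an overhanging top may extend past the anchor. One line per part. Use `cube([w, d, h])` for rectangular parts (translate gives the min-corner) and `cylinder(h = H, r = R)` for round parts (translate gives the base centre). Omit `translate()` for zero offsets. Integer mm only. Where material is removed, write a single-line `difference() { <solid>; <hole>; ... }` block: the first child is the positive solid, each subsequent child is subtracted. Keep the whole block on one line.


difference() { translate([610, 446, 0]) cylinder(h = 974, r = 196); translate([610, 446, 0]) cylinder(h = 974, r = 165); }


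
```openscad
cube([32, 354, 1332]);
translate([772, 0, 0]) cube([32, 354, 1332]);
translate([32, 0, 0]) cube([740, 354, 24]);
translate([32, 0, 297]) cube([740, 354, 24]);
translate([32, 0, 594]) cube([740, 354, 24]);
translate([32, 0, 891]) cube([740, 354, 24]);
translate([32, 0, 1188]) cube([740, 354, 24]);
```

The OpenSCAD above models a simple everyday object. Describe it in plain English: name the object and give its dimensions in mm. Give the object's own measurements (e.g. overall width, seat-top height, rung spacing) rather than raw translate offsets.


An open bookshelf. Two side panels, each 32 mm thick, 354 mm deep and 1332 mm tall, stand 804 mm apart (outside-to-outside). Between them sit 5 shelves, each 24 mm thick and 354 mm deep, spanning the full gap between the sides. The bottom shelf rests on the floor (its underside at z = 0) and the clear gap between one shelf's top and the next shelf's underside is 273 mm.


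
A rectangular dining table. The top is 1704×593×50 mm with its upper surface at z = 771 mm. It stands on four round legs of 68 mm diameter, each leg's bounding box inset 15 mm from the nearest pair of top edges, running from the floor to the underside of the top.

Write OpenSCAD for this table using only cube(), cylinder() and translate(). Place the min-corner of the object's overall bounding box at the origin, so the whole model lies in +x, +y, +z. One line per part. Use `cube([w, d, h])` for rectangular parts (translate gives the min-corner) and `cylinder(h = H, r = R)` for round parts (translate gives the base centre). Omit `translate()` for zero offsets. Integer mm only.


translate([0, 0, 721]) cube([1704, 593, 50]);
translate([49, 49, 0]) cylinder(h = 721, r = 34);
translate([1655, 49, 0]) cylinder(h = 721, r = 34);
translate([49, 544, 0]) cylinder(h = 721, r = 34);
translate([1655, 544, 0]) cylinder(h = 721, r = 34);


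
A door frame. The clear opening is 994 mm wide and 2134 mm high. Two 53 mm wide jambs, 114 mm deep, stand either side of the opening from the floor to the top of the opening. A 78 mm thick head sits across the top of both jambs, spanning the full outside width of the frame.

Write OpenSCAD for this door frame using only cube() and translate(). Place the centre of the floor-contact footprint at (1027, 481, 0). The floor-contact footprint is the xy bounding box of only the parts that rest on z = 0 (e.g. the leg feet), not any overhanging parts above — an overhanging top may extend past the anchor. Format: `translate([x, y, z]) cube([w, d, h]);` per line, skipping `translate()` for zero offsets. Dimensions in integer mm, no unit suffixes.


translate([477, 424, 0]) cube([53, 114, 2134]);
translate([1524, 424, 0]) cube([53, 114, 2134]);
translate([477, 424, 2134]) cube([1100, 114, 78]);


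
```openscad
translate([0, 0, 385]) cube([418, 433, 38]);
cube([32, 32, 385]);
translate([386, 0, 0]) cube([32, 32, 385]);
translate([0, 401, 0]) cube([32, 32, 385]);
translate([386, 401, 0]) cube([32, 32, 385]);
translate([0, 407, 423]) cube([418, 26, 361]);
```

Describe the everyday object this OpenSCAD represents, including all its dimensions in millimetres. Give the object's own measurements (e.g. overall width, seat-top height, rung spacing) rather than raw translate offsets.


A chair. The seat is a 418×433×38 mm slab with its top at z = 423 mm, on four 32×32 mm corner legs (flush with the seat edges, standing on z = 0). A flat backrest 26 mm thick, 361 mm tall, spans the full seat width and rises from the seat top along its +y edge, rear face flush with the rear of the seat.


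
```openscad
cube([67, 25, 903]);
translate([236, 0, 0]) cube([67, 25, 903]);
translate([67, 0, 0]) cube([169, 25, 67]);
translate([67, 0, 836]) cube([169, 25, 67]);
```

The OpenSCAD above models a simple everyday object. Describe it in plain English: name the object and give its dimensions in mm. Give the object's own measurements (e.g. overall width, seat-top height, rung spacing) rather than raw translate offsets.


A rectangular picture frame lying in the x–z plane (depth along y). The opening is 169 mm wide (x) by 769 mm tall (z), surrounded by a border 67 mm wide on all four sides. The frame is 25 mm deep and is made of two full-height vertical stiles with two horizontal rails fitted between them.


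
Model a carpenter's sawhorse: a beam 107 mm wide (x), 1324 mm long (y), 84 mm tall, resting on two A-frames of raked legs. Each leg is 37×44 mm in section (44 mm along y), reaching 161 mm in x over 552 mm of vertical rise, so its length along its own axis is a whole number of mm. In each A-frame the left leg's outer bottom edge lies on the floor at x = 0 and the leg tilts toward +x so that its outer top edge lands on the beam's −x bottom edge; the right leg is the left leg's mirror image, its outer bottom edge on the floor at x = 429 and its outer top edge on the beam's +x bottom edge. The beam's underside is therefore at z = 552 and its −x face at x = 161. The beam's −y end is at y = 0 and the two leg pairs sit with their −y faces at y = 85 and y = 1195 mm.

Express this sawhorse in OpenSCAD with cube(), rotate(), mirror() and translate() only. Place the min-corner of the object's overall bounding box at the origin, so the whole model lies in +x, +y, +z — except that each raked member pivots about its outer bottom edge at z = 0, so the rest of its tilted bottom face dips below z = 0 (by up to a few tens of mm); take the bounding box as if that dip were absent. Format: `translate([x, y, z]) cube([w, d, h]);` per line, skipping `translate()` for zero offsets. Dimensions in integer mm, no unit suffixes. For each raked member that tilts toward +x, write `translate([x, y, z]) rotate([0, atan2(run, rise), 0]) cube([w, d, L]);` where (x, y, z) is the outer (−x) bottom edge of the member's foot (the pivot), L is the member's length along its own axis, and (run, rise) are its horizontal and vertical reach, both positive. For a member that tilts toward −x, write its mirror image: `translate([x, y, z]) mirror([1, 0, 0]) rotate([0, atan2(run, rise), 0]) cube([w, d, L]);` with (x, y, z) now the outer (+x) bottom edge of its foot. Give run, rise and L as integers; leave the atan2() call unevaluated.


translate([161, 0, 552]) cube([107, 1324, 84]);
translate([0, 85, 0]) rotate([0, atan2(161, 552), 0]) cube([37, 44, 575]);
translate([429, 85, 0]) mirror([1, 0, 0]) rotate([0, atan2(161, 552), 0]) cube([37, 44, 575]);
translate([0, 1195, 0]) rotate([0, atan2(161, 552), 0]) cube([37, 44, 575]);
translate([429, 1195, 0]) mirror([1, 0, 0]) rotate([0, atan2(161, 552), 0]) cube([37, 44, 575]);


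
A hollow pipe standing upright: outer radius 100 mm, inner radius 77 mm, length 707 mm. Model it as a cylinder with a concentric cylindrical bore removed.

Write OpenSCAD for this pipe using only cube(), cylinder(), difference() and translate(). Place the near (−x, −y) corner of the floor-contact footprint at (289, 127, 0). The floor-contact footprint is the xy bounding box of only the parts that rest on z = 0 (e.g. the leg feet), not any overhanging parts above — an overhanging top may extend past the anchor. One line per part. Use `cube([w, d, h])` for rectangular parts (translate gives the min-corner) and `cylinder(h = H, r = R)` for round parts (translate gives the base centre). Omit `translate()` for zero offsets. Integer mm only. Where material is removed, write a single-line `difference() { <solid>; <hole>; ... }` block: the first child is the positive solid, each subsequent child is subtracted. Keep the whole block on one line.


difference() { translate([389, 227, 0]) cylinder(h = 707, r = 100); translate([389, 227, 0]) cylinder(h = 707, r = 77); }


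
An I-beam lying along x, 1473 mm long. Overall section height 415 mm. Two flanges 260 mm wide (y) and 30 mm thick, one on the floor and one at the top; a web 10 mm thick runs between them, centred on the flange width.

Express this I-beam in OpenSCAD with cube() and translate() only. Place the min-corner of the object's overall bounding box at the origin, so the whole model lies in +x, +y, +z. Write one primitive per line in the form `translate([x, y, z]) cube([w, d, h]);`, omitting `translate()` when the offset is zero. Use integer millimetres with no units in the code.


cube([1473, 260, 30]);
translate([0, 125, 30]) cube([1473, 10, 355]);
translate([0, 0, 385]) cube([1473, 260, 30]);


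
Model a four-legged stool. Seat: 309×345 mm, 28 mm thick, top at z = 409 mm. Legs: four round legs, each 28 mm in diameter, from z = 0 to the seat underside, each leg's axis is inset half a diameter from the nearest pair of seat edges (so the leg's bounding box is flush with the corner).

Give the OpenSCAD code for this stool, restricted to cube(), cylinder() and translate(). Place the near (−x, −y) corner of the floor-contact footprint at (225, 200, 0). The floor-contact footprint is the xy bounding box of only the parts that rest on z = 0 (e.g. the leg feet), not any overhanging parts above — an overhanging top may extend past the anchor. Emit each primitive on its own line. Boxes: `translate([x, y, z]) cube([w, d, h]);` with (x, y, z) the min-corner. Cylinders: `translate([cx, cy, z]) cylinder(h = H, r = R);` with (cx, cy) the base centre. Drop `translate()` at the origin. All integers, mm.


// leg_h = 409 - 28 = 381
translate([225, 200, 381]) cube([309, 345, 28]);
translate([239, 214, 0]) cylinder(h = 381, r = 14);
translate([520, 214, 0]) cylinder(h = 381, r = 14);
translate([239, 531, 0]) cylinder(h = 381, r = 14);
translate([520, 531, 0]) cylinder(h = 381, r = 14);


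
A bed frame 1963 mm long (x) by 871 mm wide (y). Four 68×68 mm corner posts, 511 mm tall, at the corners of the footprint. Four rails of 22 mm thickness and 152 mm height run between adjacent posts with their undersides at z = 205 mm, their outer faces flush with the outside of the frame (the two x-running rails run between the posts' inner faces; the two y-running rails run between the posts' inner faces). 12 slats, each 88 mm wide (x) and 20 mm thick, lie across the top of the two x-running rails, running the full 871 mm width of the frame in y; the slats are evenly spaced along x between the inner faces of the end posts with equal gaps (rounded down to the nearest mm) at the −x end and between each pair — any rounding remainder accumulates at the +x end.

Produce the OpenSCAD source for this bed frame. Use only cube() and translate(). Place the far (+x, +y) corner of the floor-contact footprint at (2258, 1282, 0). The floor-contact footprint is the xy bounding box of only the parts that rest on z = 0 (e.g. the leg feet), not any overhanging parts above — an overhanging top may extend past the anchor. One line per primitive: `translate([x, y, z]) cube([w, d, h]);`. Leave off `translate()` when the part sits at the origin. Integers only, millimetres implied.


translate([295, 411, 0]) cube([68, 68, 511]);
translate([295, 1214, 0]) cube([68, 68, 511]);
translate([2190, 411, 0]) cube([68, 68, 511]);
translate([2190, 1214, 0]) cube([68, 68, 511]);
translate([363, 411, 205]) cube([1827, 22, 152]);
translate([363, 1260, 205]) cube([1827, 22, 152]);
translate([295, 479, 205]) cube([22, 735, 152]);
translate([2236, 479, 205]) cube([22, 735, 152]);
translate([422, 411, 357]) cube([88, 871, 20]);
translate([569, 411, 357]) cube([88, 871, 20]);
translate([716, 411, 357]) cube([88, 871, 20]);
translate([863, 411, 357]) cube([88, 871, 20]);
translate([1010, 411, 357]) cube([88, 871, 20]);
translate([1157, 411, 357]) cube([88, 871, 20]);
translate([1304, 411, 357]) cube([88, 871, 20]);
translate([1451, 411, 357]) cube([88, 871, 20]);
translate([1598, 411, 357]) cube([88, 871, 20]);
translate([1745, 411, 357]) cube([88, 871, 20]);
translate([1892, 411, 357]) cube([88, 871, 20]);
translate([2039, 411, 357]) cube([88, 871, 20]);


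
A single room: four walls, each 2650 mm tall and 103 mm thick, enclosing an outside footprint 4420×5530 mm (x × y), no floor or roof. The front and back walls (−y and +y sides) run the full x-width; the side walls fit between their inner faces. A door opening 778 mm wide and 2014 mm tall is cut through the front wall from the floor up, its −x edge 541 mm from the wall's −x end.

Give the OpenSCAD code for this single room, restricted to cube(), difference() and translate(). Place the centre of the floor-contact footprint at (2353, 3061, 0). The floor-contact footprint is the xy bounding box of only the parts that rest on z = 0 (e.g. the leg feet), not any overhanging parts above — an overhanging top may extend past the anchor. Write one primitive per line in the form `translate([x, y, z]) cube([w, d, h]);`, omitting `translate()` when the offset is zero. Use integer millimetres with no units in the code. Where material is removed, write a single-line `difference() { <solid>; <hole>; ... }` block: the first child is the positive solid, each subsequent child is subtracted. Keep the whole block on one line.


difference() { translate([143, 296, 0]) cube([4420, 103, 2650]); translate([684, 296, 0]) cube([778, 103, 2014]); }
translate([143, 5723, 0]) cube([4420, 103, 2650]);
translate([143, 399, 0]) cube([103, 5324, 2650]);
translate([4460, 399, 0]) cube([103, 5324, 2650]);


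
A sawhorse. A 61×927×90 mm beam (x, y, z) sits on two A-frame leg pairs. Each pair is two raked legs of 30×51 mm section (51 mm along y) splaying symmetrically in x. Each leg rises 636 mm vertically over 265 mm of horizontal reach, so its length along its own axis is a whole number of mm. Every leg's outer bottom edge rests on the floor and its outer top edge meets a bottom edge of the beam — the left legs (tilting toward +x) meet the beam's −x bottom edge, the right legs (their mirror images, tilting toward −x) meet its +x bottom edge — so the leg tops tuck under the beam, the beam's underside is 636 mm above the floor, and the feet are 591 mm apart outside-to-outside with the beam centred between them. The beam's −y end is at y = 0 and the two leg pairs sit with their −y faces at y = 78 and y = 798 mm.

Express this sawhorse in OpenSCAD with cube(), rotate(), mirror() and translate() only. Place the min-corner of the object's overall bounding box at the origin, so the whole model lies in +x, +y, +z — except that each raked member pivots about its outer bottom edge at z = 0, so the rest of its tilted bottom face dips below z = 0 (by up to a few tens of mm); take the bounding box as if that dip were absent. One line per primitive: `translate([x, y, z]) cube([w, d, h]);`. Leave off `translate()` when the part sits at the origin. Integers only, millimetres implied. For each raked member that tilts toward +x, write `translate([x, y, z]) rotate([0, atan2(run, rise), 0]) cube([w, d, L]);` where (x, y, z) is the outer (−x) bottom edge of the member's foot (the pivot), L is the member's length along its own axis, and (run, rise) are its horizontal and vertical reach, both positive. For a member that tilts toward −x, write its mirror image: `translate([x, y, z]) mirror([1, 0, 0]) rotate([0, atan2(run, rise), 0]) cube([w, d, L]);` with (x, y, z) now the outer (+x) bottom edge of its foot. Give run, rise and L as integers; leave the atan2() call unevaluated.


// leg length = √(265² + 636²) = 689
// right-leg outer foot x = 2·265 + 61 = 591
// beam min-corner = (265, 0, 636)
translate([265, 0, 636]) cube([61, 927, 90]);
translate([0, 78, 0]) rotate([0, atan2(265, 636), 0]) cube([30, 51, 689]);
translate([591, 78, 0]) mirror([1, 0, 0]) rotate([0, atan2(265, 636), 0]) cube([30, 51, 689]);
translate([0, 798, 0]) rotate([0, atan2(265, 636), 0]) cube([30, 51, 689]);
translate([591, 798, 0]) mirror([1, 0, 0]) rotate([0, atan2(265, 636), 0]) cube([30, 51, 689]);


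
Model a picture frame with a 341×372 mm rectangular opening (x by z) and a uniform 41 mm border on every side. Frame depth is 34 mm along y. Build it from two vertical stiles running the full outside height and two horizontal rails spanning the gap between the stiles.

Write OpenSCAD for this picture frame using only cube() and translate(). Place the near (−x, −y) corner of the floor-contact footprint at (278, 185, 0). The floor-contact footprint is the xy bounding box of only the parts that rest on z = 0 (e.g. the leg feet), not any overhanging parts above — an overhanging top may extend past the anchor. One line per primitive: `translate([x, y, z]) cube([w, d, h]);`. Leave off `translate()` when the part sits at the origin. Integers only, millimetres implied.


translate([278, 185, 0]) cube([41, 34, 454]);
translate([660, 185, 0]) cube([41, 34, 454]);
translate([319, 185, 0]) cube([341, 34, 41]);
translate([319, 185, 413]) cube([341, 34, 41]);


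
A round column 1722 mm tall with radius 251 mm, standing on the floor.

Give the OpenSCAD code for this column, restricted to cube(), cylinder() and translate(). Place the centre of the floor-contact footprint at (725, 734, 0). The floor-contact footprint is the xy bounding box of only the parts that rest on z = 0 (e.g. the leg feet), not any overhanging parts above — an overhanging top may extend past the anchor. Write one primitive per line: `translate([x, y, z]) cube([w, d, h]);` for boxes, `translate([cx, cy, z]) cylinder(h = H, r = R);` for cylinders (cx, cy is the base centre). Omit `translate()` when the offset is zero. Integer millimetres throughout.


translate([725, 734, 0]) cylinder(h = 1722, r = 251);


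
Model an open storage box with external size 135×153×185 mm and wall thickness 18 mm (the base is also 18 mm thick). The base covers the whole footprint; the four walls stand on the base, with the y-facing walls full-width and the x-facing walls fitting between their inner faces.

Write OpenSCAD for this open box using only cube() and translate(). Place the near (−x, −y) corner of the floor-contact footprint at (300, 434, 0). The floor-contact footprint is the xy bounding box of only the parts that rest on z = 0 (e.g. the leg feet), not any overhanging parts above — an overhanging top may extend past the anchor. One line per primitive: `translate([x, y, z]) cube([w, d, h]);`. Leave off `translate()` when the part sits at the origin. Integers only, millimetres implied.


translate([300, 434, 0]) cube([135, 153, 18]);
translate([300, 434, 18]) cube([135, 18, 167]);
translate([300, 569, 18]) cube([135, 18, 167]);
translate([300, 452, 18]) cube([18, 117, 167]);
translate([417, 452, 18]) cube([18, 117, 167]);


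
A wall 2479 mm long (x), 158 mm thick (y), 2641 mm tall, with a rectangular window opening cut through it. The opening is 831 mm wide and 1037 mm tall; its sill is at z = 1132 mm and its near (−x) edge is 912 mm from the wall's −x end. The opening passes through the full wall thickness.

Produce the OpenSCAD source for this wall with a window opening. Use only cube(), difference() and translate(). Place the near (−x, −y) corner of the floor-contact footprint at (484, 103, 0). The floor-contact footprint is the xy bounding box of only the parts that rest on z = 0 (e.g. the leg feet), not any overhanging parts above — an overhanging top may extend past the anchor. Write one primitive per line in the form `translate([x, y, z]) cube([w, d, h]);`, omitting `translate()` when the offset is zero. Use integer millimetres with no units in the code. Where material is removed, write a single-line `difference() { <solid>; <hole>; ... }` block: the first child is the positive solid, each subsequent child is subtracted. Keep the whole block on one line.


difference() { translate([484, 103, 0]) cube([2479, 158, 2641]); translate([1396, 103, 1132]) cube([831, 158, 1037]); }


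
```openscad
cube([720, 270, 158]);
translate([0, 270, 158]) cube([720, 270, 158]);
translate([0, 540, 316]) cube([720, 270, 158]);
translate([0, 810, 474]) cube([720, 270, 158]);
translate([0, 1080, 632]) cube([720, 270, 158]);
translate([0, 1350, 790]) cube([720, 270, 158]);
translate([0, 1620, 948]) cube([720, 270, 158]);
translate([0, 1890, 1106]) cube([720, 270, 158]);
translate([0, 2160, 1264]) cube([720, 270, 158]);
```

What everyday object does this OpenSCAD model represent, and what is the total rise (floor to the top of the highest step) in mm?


A staircase. The total rise is 1422 mm.

9 identical blocks, each offset up and back from the previous — a staircase. Each step is 158 mm tall and there are 9 of them, so the total rise is 9 × 158 = 1422 mm.


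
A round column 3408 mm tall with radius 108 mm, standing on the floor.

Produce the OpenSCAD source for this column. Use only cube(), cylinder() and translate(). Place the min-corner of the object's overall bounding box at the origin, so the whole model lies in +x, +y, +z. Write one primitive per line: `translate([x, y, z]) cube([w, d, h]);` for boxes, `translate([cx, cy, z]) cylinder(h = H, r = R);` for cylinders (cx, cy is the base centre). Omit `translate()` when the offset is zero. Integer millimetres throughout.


translate([108, 108, 0]) cylinder(h = 3408, r = 108);


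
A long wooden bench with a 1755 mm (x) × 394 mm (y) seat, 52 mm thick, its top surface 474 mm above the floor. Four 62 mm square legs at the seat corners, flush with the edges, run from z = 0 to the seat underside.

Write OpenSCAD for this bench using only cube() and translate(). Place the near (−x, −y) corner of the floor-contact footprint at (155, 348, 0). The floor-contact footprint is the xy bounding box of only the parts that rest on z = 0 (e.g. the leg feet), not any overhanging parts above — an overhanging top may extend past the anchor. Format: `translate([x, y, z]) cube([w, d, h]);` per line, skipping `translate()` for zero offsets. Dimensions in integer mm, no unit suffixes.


// leg_h = 474 − 52 = 422
translate([155, 348, 422]) cube([1755, 394, 52]);
translate([155, 348, 0]) cube([62, 62, 422]);
translate([155, 680, 0]) cube([62, 62, 422]);
translate([1848, 348, 0]) cube([62, 62, 422]);
translate([1848, 680, 0]) cube([62, 62, 422]);


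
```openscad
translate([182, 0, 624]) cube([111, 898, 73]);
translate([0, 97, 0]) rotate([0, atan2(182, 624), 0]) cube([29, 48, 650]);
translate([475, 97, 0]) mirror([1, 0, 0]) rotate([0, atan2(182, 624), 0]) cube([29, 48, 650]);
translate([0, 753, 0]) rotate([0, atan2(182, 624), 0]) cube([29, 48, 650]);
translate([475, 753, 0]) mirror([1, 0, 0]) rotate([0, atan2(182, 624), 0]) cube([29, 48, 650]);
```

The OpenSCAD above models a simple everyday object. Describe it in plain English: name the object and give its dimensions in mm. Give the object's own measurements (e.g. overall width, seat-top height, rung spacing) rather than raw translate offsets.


A sawhorse. A 111×898×73 mm beam (x, y, z) sits on two A-frame leg pairs. Each pair is two raked legs of 29×48 mm section (48 mm along y) splaying symmetrically in x. Each leg rises 624 mm vertically over 182 mm of horizontal reach and is 650 mm long along its own axis. Every leg's outer bottom edge rests on the floor and its outer top edge meets a bottom edge of the beam — the left legs (tilting toward +x) meet the beam's −x bottom edge, the right legs (their mirror images, tilting toward −x) meet its +x bottom edge — so the leg tops tuck under the beam, the beam's underside is 624 mm above the floor, and the feet are 475 mm apart outside-to-outside with the beam centred between them. The two leg pairs are set in 97 mm from either end of the beam.


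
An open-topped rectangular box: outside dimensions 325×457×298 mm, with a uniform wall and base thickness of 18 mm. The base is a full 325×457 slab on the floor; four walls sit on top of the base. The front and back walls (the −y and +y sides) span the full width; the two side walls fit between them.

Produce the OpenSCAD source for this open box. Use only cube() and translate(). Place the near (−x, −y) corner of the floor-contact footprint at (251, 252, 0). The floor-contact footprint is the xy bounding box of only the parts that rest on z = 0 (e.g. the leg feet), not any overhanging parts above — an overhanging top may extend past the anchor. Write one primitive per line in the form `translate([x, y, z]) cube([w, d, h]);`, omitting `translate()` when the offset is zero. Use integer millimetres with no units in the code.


translate([251, 252, 0]) cube([325, 457, 18]);
translate([251, 252, 18]) cube([325, 18, 280]);
translate([251, 691, 18]) cube([325, 18, 280]);
translate([251, 270, 18]) cube([18, 421, 280]);
translate([558, 270, 18]) cube([18, 421, 280]);


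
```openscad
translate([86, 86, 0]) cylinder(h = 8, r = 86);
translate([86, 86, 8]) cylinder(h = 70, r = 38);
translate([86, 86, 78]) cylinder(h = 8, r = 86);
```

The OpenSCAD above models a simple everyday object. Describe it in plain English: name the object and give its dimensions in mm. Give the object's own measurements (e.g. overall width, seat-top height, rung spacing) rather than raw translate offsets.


A spool: two coaxial disc flanges of radius 86 mm and thickness 8 mm, joined by a core cylinder of radius 38 mm and height 70 mm. The lower flange rests on z = 0 and the three cylinders share a vertical axis.


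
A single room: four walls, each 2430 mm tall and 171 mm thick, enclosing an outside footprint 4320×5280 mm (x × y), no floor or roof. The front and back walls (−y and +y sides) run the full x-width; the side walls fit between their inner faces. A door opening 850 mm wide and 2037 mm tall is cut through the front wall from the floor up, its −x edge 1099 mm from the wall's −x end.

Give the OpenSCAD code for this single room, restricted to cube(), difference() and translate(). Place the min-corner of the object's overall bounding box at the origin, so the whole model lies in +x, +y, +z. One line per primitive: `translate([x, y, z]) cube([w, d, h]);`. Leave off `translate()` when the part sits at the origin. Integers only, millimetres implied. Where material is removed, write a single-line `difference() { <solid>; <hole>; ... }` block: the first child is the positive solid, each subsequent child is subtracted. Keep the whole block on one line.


difference() { cube([4320, 171, 2430]); translate([1099, 0, 0]) cube([850, 171, 2037]); }
translate([0, 5109, 0]) cube([4320, 171, 2430]);
translate([0, 171, 0]) cube([171, 4938, 2430]);
translate([4149, 171, 0]) cube([171, 4938, 2430]);


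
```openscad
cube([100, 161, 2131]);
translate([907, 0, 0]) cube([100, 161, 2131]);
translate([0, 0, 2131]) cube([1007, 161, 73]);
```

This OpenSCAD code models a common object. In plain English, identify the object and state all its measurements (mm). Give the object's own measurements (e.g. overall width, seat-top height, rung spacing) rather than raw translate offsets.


A door frame. The clear opening is 807 mm wide and 2131 mm high. Two 100 mm wide jambs, 161 mm deep, stand either side of the opening from the floor to the top of the opening. A 73 mm thick head sits across the top of both jambs, spanning the full outside width of the frame.


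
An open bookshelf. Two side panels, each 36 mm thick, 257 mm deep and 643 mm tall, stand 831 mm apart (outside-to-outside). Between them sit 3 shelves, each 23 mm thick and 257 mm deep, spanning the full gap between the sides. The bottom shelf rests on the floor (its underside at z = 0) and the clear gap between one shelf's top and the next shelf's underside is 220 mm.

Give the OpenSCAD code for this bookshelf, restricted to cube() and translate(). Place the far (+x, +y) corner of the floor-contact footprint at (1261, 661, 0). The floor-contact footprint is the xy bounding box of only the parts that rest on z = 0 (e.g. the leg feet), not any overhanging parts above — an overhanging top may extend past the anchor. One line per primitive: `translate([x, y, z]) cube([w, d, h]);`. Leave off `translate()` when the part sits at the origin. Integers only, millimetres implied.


translate([430, 404, 0]) cube([36, 257, 643]);
translate([1225, 404, 0]) cube([36, 257, 643]);
translate([466, 404, 0]) cube([759, 257, 23]);
translate([466, 404, 243]) cube([759, 257, 23]);
translate([466, 404, 486]) cube([759, 257, 23]);
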